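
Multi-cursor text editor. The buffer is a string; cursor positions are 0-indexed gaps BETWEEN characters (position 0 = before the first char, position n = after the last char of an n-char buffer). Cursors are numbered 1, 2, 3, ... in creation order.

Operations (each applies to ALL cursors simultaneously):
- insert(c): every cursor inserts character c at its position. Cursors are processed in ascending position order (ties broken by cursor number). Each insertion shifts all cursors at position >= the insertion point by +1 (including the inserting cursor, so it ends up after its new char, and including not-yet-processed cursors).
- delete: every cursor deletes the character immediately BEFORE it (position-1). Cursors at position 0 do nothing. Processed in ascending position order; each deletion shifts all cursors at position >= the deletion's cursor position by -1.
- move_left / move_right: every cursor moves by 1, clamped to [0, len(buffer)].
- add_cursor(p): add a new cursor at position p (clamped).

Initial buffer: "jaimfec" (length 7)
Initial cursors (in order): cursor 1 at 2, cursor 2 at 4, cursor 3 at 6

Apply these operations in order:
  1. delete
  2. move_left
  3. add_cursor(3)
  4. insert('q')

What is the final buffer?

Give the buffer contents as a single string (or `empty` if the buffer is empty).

Answer: qjqiqfqc

Derivation:
After op 1 (delete): buffer="jifc" (len 4), cursors c1@1 c2@2 c3@3, authorship ....
After op 2 (move_left): buffer="jifc" (len 4), cursors c1@0 c2@1 c3@2, authorship ....
After op 3 (add_cursor(3)): buffer="jifc" (len 4), cursors c1@0 c2@1 c3@2 c4@3, authorship ....
After op 4 (insert('q')): buffer="qjqiqfqc" (len 8), cursors c1@1 c2@3 c3@5 c4@7, authorship 1.2.3.4.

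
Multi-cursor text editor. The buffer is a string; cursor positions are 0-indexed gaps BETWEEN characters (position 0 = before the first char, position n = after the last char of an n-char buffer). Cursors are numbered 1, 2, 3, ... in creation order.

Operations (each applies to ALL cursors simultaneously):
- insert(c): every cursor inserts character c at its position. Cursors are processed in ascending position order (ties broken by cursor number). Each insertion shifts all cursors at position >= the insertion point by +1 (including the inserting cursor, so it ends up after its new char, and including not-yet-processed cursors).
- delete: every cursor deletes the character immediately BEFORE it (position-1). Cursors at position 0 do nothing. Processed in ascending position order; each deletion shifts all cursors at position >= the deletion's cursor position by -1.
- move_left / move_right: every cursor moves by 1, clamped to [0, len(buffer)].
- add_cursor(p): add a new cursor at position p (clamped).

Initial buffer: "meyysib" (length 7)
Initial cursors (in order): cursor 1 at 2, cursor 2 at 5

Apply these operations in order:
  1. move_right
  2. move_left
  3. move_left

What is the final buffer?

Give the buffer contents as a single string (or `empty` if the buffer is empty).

Answer: meyysib

Derivation:
After op 1 (move_right): buffer="meyysib" (len 7), cursors c1@3 c2@6, authorship .......
After op 2 (move_left): buffer="meyysib" (len 7), cursors c1@2 c2@5, authorship .......
After op 3 (move_left): buffer="meyysib" (len 7), cursors c1@1 c2@4, authorship .......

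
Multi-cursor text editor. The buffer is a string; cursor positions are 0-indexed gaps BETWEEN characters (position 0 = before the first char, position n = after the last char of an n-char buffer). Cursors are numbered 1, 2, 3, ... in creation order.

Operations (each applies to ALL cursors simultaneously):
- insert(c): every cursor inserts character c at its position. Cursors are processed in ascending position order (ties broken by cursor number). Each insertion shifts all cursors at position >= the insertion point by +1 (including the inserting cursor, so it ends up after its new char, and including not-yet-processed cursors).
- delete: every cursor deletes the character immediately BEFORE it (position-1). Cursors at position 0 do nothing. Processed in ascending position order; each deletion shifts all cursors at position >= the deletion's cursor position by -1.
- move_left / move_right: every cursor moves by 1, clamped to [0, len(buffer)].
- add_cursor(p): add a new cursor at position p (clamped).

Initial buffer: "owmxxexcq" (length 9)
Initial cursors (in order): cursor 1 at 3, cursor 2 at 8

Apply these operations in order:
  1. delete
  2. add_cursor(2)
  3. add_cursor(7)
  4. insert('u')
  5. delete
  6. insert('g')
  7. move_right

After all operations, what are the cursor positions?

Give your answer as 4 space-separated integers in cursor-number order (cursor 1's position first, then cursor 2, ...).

Answer: 5 10 5 11

Derivation:
After op 1 (delete): buffer="owxxexq" (len 7), cursors c1@2 c2@6, authorship .......
After op 2 (add_cursor(2)): buffer="owxxexq" (len 7), cursors c1@2 c3@2 c2@6, authorship .......
After op 3 (add_cursor(7)): buffer="owxxexq" (len 7), cursors c1@2 c3@2 c2@6 c4@7, authorship .......
After op 4 (insert('u')): buffer="owuuxxexuqu" (len 11), cursors c1@4 c3@4 c2@9 c4@11, authorship ..13....2.4
After op 5 (delete): buffer="owxxexq" (len 7), cursors c1@2 c3@2 c2@6 c4@7, authorship .......
After op 6 (insert('g')): buffer="owggxxexgqg" (len 11), cursors c1@4 c3@4 c2@9 c4@11, authorship ..13....2.4
After op 7 (move_right): buffer="owggxxexgqg" (len 11), cursors c1@5 c3@5 c2@10 c4@11, authorship ..13....2.4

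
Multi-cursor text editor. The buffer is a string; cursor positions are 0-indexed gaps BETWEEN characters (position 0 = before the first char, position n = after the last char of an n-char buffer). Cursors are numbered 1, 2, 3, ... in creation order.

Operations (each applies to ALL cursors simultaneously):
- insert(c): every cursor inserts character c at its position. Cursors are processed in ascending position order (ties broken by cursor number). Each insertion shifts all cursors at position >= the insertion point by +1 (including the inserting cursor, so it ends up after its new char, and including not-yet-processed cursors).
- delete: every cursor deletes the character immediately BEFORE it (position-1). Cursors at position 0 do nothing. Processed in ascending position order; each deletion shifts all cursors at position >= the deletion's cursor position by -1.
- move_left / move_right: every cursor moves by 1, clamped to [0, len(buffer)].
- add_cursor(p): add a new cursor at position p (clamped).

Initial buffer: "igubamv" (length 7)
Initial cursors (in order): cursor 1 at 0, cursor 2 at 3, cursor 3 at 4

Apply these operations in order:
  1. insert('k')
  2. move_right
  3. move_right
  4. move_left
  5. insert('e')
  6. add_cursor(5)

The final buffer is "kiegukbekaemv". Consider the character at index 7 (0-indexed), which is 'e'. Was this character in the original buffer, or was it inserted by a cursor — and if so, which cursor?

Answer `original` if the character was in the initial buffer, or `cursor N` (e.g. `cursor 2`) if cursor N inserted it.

Answer: cursor 2

Derivation:
After op 1 (insert('k')): buffer="kigukbkamv" (len 10), cursors c1@1 c2@5 c3@7, authorship 1...2.3...
After op 2 (move_right): buffer="kigukbkamv" (len 10), cursors c1@2 c2@6 c3@8, authorship 1...2.3...
After op 3 (move_right): buffer="kigukbkamv" (len 10), cursors c1@3 c2@7 c3@9, authorship 1...2.3...
After op 4 (move_left): buffer="kigukbkamv" (len 10), cursors c1@2 c2@6 c3@8, authorship 1...2.3...
After op 5 (insert('e')): buffer="kiegukbekaemv" (len 13), cursors c1@3 c2@8 c3@11, authorship 1.1..2.23.3..
After op 6 (add_cursor(5)): buffer="kiegukbekaemv" (len 13), cursors c1@3 c4@5 c2@8 c3@11, authorship 1.1..2.23.3..
Authorship (.=original, N=cursor N): 1 . 1 . . 2 . 2 3 . 3 . .
Index 7: author = 2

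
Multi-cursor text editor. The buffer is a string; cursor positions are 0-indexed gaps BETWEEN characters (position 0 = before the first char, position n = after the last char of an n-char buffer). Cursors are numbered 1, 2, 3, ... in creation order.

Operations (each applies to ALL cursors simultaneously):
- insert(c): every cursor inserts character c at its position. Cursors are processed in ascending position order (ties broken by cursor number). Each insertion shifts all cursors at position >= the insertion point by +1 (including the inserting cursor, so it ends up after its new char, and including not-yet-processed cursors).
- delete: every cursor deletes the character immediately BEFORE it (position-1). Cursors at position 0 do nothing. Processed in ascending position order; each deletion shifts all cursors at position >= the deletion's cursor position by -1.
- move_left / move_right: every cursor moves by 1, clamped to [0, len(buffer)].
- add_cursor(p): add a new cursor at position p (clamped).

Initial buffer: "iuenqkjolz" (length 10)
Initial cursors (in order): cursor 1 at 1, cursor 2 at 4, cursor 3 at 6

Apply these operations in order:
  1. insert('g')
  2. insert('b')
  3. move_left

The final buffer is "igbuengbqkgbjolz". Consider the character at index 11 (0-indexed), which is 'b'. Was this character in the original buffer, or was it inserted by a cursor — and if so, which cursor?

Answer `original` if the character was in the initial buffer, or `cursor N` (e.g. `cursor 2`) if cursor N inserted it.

Answer: cursor 3

Derivation:
After op 1 (insert('g')): buffer="iguengqkgjolz" (len 13), cursors c1@2 c2@6 c3@9, authorship .1...2..3....
After op 2 (insert('b')): buffer="igbuengbqkgbjolz" (len 16), cursors c1@3 c2@8 c3@12, authorship .11...22..33....
After op 3 (move_left): buffer="igbuengbqkgbjolz" (len 16), cursors c1@2 c2@7 c3@11, authorship .11...22..33....
Authorship (.=original, N=cursor N): . 1 1 . . . 2 2 . . 3 3 . . . .
Index 11: author = 3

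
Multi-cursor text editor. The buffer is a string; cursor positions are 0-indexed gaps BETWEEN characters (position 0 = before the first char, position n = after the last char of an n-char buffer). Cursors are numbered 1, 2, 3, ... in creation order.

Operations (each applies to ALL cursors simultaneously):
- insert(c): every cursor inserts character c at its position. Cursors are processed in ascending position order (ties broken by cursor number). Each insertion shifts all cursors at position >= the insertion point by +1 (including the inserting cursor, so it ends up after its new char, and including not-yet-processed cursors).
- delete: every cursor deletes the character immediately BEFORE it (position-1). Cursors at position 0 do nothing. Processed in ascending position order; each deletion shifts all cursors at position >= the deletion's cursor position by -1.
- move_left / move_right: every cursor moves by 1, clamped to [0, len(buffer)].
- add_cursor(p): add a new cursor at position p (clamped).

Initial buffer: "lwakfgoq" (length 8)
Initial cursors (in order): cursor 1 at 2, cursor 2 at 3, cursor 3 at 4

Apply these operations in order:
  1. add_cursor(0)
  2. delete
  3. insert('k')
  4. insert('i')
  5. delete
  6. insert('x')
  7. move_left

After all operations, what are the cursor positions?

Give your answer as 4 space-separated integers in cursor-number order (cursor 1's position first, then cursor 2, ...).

After op 1 (add_cursor(0)): buffer="lwakfgoq" (len 8), cursors c4@0 c1@2 c2@3 c3@4, authorship ........
After op 2 (delete): buffer="lfgoq" (len 5), cursors c4@0 c1@1 c2@1 c3@1, authorship .....
After op 3 (insert('k')): buffer="klkkkfgoq" (len 9), cursors c4@1 c1@5 c2@5 c3@5, authorship 4.123....
After op 4 (insert('i')): buffer="kilkkkiiifgoq" (len 13), cursors c4@2 c1@9 c2@9 c3@9, authorship 44.123123....
After op 5 (delete): buffer="klkkkfgoq" (len 9), cursors c4@1 c1@5 c2@5 c3@5, authorship 4.123....
After op 6 (insert('x')): buffer="kxlkkkxxxfgoq" (len 13), cursors c4@2 c1@9 c2@9 c3@9, authorship 44.123123....
After op 7 (move_left): buffer="kxlkkkxxxfgoq" (len 13), cursors c4@1 c1@8 c2@8 c3@8, authorship 44.123123....

Answer: 8 8 8 1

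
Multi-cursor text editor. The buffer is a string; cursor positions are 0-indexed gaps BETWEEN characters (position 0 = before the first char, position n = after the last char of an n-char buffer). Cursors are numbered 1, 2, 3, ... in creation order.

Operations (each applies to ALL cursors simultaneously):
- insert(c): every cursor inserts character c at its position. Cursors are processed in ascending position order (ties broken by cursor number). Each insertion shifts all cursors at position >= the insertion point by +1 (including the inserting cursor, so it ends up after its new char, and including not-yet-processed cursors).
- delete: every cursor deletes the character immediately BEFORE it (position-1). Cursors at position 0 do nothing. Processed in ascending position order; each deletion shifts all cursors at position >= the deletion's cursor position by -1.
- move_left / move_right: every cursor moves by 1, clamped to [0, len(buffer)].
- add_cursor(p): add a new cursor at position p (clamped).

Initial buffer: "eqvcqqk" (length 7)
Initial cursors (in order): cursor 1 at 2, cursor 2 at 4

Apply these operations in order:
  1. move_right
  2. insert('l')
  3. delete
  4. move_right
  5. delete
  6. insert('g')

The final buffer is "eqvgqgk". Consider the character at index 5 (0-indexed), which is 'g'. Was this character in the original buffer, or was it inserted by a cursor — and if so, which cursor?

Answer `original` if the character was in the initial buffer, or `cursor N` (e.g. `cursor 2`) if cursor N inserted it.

After op 1 (move_right): buffer="eqvcqqk" (len 7), cursors c1@3 c2@5, authorship .......
After op 2 (insert('l')): buffer="eqvlcqlqk" (len 9), cursors c1@4 c2@7, authorship ...1..2..
After op 3 (delete): buffer="eqvcqqk" (len 7), cursors c1@3 c2@5, authorship .......
After op 4 (move_right): buffer="eqvcqqk" (len 7), cursors c1@4 c2@6, authorship .......
After op 5 (delete): buffer="eqvqk" (len 5), cursors c1@3 c2@4, authorship .....
After op 6 (insert('g')): buffer="eqvgqgk" (len 7), cursors c1@4 c2@6, authorship ...1.2.
Authorship (.=original, N=cursor N): . . . 1 . 2 .
Index 5: author = 2

Answer: cursor 2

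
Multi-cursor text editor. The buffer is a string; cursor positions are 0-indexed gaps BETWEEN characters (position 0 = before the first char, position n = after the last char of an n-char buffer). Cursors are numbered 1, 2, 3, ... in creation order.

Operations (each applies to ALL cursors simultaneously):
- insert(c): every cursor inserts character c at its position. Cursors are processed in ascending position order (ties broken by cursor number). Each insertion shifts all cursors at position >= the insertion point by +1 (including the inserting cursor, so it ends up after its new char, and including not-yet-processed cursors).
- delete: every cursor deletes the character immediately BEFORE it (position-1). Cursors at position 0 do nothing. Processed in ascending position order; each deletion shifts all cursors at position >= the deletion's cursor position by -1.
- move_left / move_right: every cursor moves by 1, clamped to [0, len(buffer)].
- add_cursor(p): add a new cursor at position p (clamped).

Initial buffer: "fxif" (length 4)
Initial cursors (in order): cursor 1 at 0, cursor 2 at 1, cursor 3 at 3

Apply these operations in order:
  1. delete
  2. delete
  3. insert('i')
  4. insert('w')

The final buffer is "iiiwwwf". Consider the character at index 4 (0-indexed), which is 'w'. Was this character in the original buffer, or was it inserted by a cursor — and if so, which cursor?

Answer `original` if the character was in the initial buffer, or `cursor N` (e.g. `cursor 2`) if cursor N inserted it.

Answer: cursor 2

Derivation:
After op 1 (delete): buffer="xf" (len 2), cursors c1@0 c2@0 c3@1, authorship ..
After op 2 (delete): buffer="f" (len 1), cursors c1@0 c2@0 c3@0, authorship .
After op 3 (insert('i')): buffer="iiif" (len 4), cursors c1@3 c2@3 c3@3, authorship 123.
After op 4 (insert('w')): buffer="iiiwwwf" (len 7), cursors c1@6 c2@6 c3@6, authorship 123123.
Authorship (.=original, N=cursor N): 1 2 3 1 2 3 .
Index 4: author = 2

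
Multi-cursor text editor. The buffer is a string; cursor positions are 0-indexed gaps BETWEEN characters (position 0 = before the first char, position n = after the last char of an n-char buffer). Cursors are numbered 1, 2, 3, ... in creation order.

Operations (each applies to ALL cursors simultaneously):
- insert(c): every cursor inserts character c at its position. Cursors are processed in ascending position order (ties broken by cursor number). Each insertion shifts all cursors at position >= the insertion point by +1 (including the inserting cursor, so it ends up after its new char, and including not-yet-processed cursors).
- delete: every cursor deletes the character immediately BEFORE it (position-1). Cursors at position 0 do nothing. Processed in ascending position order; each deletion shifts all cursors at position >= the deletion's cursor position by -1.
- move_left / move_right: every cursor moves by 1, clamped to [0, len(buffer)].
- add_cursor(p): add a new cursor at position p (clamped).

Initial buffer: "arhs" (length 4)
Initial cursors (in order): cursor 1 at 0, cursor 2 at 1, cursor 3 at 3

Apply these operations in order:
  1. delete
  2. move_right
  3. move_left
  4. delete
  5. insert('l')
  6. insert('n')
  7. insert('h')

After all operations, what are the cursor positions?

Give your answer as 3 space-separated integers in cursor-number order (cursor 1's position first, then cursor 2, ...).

After op 1 (delete): buffer="rs" (len 2), cursors c1@0 c2@0 c3@1, authorship ..
After op 2 (move_right): buffer="rs" (len 2), cursors c1@1 c2@1 c3@2, authorship ..
After op 3 (move_left): buffer="rs" (len 2), cursors c1@0 c2@0 c3@1, authorship ..
After op 4 (delete): buffer="s" (len 1), cursors c1@0 c2@0 c3@0, authorship .
After op 5 (insert('l')): buffer="llls" (len 4), cursors c1@3 c2@3 c3@3, authorship 123.
After op 6 (insert('n')): buffer="lllnnns" (len 7), cursors c1@6 c2@6 c3@6, authorship 123123.
After op 7 (insert('h')): buffer="lllnnnhhhs" (len 10), cursors c1@9 c2@9 c3@9, authorship 123123123.

Answer: 9 9 9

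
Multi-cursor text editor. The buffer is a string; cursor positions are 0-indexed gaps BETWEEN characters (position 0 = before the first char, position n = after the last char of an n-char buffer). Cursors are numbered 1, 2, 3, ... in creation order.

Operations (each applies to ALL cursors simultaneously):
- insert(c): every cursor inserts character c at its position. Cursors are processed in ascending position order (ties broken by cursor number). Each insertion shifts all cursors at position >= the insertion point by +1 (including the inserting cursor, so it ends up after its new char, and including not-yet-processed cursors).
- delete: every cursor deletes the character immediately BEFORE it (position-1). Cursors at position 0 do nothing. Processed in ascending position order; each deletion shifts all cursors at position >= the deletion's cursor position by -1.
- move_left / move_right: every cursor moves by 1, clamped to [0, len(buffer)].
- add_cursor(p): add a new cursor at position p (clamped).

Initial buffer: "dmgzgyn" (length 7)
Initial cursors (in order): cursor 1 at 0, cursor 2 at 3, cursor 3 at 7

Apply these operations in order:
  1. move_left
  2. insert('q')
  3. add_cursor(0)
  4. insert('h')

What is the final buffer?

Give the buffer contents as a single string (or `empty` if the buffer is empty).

Answer: hqhdmqhgzgyqhn

Derivation:
After op 1 (move_left): buffer="dmgzgyn" (len 7), cursors c1@0 c2@2 c3@6, authorship .......
After op 2 (insert('q')): buffer="qdmqgzgyqn" (len 10), cursors c1@1 c2@4 c3@9, authorship 1..2....3.
After op 3 (add_cursor(0)): buffer="qdmqgzgyqn" (len 10), cursors c4@0 c1@1 c2@4 c3@9, authorship 1..2....3.
After op 4 (insert('h')): buffer="hqhdmqhgzgyqhn" (len 14), cursors c4@1 c1@3 c2@7 c3@13, authorship 411..22....33.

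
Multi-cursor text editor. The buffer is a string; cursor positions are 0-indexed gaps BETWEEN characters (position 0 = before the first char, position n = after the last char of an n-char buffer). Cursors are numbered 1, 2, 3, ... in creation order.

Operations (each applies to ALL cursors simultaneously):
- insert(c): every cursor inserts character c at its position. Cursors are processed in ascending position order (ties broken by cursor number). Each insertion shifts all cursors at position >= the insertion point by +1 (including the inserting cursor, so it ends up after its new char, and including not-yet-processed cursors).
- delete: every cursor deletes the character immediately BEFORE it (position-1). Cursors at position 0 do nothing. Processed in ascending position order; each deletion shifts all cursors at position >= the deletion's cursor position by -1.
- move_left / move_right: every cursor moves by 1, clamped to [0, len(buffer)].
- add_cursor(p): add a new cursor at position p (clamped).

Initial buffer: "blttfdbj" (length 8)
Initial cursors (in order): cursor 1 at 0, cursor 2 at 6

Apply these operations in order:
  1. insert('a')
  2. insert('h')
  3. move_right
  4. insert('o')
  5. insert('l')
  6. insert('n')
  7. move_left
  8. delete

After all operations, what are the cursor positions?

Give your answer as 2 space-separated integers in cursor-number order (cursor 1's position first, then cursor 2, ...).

After op 1 (insert('a')): buffer="ablttfdabj" (len 10), cursors c1@1 c2@8, authorship 1......2..
After op 2 (insert('h')): buffer="ahblttfdahbj" (len 12), cursors c1@2 c2@10, authorship 11......22..
After op 3 (move_right): buffer="ahblttfdahbj" (len 12), cursors c1@3 c2@11, authorship 11......22..
After op 4 (insert('o')): buffer="ahbolttfdahboj" (len 14), cursors c1@4 c2@13, authorship 11.1.....22.2.
After op 5 (insert('l')): buffer="ahbollttfdahbolj" (len 16), cursors c1@5 c2@15, authorship 11.11.....22.22.
After op 6 (insert('n')): buffer="ahbolnlttfdahbolnj" (len 18), cursors c1@6 c2@17, authorship 11.111.....22.222.
After op 7 (move_left): buffer="ahbolnlttfdahbolnj" (len 18), cursors c1@5 c2@16, authorship 11.111.....22.222.
After op 8 (delete): buffer="ahbonlttfdahbonj" (len 16), cursors c1@4 c2@14, authorship 11.11.....22.22.

Answer: 4 14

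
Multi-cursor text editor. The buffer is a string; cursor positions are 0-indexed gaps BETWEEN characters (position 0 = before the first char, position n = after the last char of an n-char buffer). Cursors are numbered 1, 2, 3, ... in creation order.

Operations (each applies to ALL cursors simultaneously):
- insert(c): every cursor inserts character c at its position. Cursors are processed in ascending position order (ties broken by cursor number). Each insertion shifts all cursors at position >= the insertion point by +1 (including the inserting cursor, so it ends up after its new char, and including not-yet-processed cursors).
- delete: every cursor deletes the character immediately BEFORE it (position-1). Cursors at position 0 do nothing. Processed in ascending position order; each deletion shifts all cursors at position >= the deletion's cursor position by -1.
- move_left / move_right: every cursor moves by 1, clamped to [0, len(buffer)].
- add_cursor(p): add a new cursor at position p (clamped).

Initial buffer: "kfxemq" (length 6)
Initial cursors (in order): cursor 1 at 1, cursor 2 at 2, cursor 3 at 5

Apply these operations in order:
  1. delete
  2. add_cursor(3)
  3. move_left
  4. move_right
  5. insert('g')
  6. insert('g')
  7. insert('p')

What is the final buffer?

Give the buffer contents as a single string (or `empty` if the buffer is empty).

Answer: xggggppeggpqggp

Derivation:
After op 1 (delete): buffer="xeq" (len 3), cursors c1@0 c2@0 c3@2, authorship ...
After op 2 (add_cursor(3)): buffer="xeq" (len 3), cursors c1@0 c2@0 c3@2 c4@3, authorship ...
After op 3 (move_left): buffer="xeq" (len 3), cursors c1@0 c2@0 c3@1 c4@2, authorship ...
After op 4 (move_right): buffer="xeq" (len 3), cursors c1@1 c2@1 c3@2 c4@3, authorship ...
After op 5 (insert('g')): buffer="xggegqg" (len 7), cursors c1@3 c2@3 c3@5 c4@7, authorship .12.3.4
After op 6 (insert('g')): buffer="xggggeggqgg" (len 11), cursors c1@5 c2@5 c3@8 c4@11, authorship .1212.33.44
After op 7 (insert('p')): buffer="xggggppeggpqggp" (len 15), cursors c1@7 c2@7 c3@11 c4@15, authorship .121212.333.444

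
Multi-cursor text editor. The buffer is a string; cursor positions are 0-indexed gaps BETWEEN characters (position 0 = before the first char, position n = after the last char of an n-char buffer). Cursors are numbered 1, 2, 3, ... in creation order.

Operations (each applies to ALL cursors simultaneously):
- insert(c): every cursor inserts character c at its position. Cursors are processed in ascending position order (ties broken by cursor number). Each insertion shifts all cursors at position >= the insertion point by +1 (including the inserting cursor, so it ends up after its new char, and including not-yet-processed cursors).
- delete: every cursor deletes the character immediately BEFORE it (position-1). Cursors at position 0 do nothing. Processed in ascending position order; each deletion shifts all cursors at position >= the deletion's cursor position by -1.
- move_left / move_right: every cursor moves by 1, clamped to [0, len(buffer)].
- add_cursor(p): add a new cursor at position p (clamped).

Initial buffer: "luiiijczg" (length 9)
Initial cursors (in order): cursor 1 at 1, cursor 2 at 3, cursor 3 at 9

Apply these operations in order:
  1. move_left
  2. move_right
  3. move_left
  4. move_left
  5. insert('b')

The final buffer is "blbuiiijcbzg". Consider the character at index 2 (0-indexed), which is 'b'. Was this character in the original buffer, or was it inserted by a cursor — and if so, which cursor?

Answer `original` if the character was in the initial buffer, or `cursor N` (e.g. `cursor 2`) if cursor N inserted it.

Answer: cursor 2

Derivation:
After op 1 (move_left): buffer="luiiijczg" (len 9), cursors c1@0 c2@2 c3@8, authorship .........
After op 2 (move_right): buffer="luiiijczg" (len 9), cursors c1@1 c2@3 c3@9, authorship .........
After op 3 (move_left): buffer="luiiijczg" (len 9), cursors c1@0 c2@2 c3@8, authorship .........
After op 4 (move_left): buffer="luiiijczg" (len 9), cursors c1@0 c2@1 c3@7, authorship .........
After op 5 (insert('b')): buffer="blbuiiijcbzg" (len 12), cursors c1@1 c2@3 c3@10, authorship 1.2......3..
Authorship (.=original, N=cursor N): 1 . 2 . . . . . . 3 . .
Index 2: author = 2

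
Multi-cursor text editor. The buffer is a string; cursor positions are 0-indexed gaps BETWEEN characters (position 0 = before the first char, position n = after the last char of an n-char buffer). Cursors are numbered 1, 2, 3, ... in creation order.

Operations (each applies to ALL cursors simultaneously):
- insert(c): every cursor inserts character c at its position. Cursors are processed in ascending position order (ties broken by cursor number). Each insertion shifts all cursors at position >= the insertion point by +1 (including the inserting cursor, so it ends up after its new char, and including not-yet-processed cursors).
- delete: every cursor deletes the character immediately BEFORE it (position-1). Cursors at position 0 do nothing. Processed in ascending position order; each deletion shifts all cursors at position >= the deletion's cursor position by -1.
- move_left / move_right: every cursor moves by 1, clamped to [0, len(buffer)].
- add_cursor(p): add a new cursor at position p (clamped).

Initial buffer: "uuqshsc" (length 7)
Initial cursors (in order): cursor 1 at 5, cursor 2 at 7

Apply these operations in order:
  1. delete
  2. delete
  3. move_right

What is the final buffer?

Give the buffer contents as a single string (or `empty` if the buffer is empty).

Answer: uuq

Derivation:
After op 1 (delete): buffer="uuqss" (len 5), cursors c1@4 c2@5, authorship .....
After op 2 (delete): buffer="uuq" (len 3), cursors c1@3 c2@3, authorship ...
After op 3 (move_right): buffer="uuq" (len 3), cursors c1@3 c2@3, authorship ...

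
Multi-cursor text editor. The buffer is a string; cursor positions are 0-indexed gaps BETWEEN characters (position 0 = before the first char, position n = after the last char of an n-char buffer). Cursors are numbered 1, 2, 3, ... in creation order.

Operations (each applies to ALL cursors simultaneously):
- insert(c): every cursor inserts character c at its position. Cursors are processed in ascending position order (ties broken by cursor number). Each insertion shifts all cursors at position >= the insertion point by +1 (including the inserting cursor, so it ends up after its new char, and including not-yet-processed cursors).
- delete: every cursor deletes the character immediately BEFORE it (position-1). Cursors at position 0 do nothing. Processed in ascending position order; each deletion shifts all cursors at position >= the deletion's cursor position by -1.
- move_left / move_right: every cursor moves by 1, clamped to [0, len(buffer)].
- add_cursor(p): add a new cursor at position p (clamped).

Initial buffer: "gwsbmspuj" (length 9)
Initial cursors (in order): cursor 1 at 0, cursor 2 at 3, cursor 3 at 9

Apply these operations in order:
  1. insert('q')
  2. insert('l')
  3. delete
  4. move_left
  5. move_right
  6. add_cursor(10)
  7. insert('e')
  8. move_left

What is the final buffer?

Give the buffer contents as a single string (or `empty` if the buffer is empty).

Answer: qegwsqebmspuejqe

Derivation:
After op 1 (insert('q')): buffer="qgwsqbmspujq" (len 12), cursors c1@1 c2@5 c3@12, authorship 1...2......3
After op 2 (insert('l')): buffer="qlgwsqlbmspujql" (len 15), cursors c1@2 c2@7 c3@15, authorship 11...22......33
After op 3 (delete): buffer="qgwsqbmspujq" (len 12), cursors c1@1 c2@5 c3@12, authorship 1...2......3
After op 4 (move_left): buffer="qgwsqbmspujq" (len 12), cursors c1@0 c2@4 c3@11, authorship 1...2......3
After op 5 (move_right): buffer="qgwsqbmspujq" (len 12), cursors c1@1 c2@5 c3@12, authorship 1...2......3
After op 6 (add_cursor(10)): buffer="qgwsqbmspujq" (len 12), cursors c1@1 c2@5 c4@10 c3@12, authorship 1...2......3
After op 7 (insert('e')): buffer="qegwsqebmspuejqe" (len 16), cursors c1@2 c2@7 c4@13 c3@16, authorship 11...22.....4.33
After op 8 (move_left): buffer="qegwsqebmspuejqe" (len 16), cursors c1@1 c2@6 c4@12 c3@15, authorship 11...22.....4.33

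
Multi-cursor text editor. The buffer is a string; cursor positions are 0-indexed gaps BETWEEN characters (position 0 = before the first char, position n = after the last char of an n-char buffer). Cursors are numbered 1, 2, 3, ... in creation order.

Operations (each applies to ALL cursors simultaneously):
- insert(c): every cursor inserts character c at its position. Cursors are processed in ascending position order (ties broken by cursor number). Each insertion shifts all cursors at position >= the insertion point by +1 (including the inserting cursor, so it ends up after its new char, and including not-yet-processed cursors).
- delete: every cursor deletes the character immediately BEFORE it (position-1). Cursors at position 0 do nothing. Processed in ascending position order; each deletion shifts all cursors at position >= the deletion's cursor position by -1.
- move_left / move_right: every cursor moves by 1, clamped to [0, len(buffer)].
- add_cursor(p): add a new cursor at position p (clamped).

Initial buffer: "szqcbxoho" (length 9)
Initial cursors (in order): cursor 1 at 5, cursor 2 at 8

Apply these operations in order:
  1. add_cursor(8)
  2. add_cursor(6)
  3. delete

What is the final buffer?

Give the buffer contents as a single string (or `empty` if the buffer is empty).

Answer: szqco

Derivation:
After op 1 (add_cursor(8)): buffer="szqcbxoho" (len 9), cursors c1@5 c2@8 c3@8, authorship .........
After op 2 (add_cursor(6)): buffer="szqcbxoho" (len 9), cursors c1@5 c4@6 c2@8 c3@8, authorship .........
After op 3 (delete): buffer="szqco" (len 5), cursors c1@4 c2@4 c3@4 c4@4, authorship .....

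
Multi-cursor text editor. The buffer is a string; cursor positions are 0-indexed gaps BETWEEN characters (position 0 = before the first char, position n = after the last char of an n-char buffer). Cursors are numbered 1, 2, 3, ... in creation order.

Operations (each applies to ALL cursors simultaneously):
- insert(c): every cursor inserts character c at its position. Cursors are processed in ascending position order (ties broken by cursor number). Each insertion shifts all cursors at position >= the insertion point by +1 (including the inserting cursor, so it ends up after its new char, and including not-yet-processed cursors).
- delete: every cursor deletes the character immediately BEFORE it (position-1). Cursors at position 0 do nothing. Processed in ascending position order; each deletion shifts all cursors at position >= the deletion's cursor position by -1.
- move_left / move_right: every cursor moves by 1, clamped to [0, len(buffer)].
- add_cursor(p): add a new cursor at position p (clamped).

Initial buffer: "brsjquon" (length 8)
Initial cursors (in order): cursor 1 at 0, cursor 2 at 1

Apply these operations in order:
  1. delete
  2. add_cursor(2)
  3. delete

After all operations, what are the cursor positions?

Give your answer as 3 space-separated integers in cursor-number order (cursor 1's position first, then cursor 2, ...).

After op 1 (delete): buffer="rsjquon" (len 7), cursors c1@0 c2@0, authorship .......
After op 2 (add_cursor(2)): buffer="rsjquon" (len 7), cursors c1@0 c2@0 c3@2, authorship .......
After op 3 (delete): buffer="rjquon" (len 6), cursors c1@0 c2@0 c3@1, authorship ......

Answer: 0 0 1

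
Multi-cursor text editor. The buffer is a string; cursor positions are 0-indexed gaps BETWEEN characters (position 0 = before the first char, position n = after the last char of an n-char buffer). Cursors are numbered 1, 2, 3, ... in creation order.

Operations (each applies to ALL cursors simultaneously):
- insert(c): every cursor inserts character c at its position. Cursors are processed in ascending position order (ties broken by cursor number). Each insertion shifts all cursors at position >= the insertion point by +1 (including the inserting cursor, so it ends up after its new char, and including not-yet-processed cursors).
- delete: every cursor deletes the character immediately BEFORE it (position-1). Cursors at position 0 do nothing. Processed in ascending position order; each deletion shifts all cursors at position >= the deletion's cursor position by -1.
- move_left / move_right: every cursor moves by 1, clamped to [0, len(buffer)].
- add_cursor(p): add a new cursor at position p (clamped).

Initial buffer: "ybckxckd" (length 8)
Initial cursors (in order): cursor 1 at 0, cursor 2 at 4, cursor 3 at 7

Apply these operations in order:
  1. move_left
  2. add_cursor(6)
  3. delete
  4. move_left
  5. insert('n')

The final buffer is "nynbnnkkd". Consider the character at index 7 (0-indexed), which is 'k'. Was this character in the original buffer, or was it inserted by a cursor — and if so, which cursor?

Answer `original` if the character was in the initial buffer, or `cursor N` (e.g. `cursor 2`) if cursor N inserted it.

After op 1 (move_left): buffer="ybckxckd" (len 8), cursors c1@0 c2@3 c3@6, authorship ........
After op 2 (add_cursor(6)): buffer="ybckxckd" (len 8), cursors c1@0 c2@3 c3@6 c4@6, authorship ........
After op 3 (delete): buffer="ybkkd" (len 5), cursors c1@0 c2@2 c3@3 c4@3, authorship .....
After op 4 (move_left): buffer="ybkkd" (len 5), cursors c1@0 c2@1 c3@2 c4@2, authorship .....
After op 5 (insert('n')): buffer="nynbnnkkd" (len 9), cursors c1@1 c2@3 c3@6 c4@6, authorship 1.2.34...
Authorship (.=original, N=cursor N): 1 . 2 . 3 4 . . .
Index 7: author = original

Answer: original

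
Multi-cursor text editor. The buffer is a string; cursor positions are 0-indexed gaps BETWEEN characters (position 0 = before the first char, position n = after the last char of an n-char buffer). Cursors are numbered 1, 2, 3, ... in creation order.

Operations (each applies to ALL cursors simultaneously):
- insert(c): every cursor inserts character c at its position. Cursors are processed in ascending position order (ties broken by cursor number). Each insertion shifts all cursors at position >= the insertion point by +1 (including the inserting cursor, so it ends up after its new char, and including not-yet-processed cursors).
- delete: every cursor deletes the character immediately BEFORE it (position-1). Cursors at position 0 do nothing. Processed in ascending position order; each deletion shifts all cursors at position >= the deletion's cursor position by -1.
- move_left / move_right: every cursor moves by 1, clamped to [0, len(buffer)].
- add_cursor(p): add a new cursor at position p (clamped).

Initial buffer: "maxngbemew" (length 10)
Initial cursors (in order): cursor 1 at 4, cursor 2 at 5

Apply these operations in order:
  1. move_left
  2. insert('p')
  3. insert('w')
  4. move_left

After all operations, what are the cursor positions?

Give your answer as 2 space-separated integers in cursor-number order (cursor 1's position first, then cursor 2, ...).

Answer: 4 7

Derivation:
After op 1 (move_left): buffer="maxngbemew" (len 10), cursors c1@3 c2@4, authorship ..........
After op 2 (insert('p')): buffer="maxpnpgbemew" (len 12), cursors c1@4 c2@6, authorship ...1.2......
After op 3 (insert('w')): buffer="maxpwnpwgbemew" (len 14), cursors c1@5 c2@8, authorship ...11.22......
After op 4 (move_left): buffer="maxpwnpwgbemew" (len 14), cursors c1@4 c2@7, authorship ...11.22......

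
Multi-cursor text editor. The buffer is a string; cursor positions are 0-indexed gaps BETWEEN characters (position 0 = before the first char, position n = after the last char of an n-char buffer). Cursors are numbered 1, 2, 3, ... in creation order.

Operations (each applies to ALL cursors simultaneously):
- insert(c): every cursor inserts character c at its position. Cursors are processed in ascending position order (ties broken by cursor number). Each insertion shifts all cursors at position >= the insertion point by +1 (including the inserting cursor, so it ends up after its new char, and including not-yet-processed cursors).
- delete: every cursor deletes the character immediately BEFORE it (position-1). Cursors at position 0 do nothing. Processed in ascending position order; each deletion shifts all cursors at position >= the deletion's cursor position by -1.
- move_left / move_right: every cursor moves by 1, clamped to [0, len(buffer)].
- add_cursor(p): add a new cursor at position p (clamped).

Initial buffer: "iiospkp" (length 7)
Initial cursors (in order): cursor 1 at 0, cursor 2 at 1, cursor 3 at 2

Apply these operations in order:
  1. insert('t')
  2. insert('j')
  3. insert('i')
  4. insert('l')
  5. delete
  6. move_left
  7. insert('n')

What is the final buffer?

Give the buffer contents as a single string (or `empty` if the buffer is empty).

Answer: tjniitjniitjniospkp

Derivation:
After op 1 (insert('t')): buffer="tititospkp" (len 10), cursors c1@1 c2@3 c3@5, authorship 1.2.3.....
After op 2 (insert('j')): buffer="tjitjitjospkp" (len 13), cursors c1@2 c2@5 c3@8, authorship 11.22.33.....
After op 3 (insert('i')): buffer="tjiitjiitjiospkp" (len 16), cursors c1@3 c2@7 c3@11, authorship 111.222.333.....
After op 4 (insert('l')): buffer="tjilitjilitjilospkp" (len 19), cursors c1@4 c2@9 c3@14, authorship 1111.2222.3333.....
After op 5 (delete): buffer="tjiitjiitjiospkp" (len 16), cursors c1@3 c2@7 c3@11, authorship 111.222.333.....
After op 6 (move_left): buffer="tjiitjiitjiospkp" (len 16), cursors c1@2 c2@6 c3@10, authorship 111.222.333.....
After op 7 (insert('n')): buffer="tjniitjniitjniospkp" (len 19), cursors c1@3 c2@8 c3@13, authorship 1111.2222.3333.....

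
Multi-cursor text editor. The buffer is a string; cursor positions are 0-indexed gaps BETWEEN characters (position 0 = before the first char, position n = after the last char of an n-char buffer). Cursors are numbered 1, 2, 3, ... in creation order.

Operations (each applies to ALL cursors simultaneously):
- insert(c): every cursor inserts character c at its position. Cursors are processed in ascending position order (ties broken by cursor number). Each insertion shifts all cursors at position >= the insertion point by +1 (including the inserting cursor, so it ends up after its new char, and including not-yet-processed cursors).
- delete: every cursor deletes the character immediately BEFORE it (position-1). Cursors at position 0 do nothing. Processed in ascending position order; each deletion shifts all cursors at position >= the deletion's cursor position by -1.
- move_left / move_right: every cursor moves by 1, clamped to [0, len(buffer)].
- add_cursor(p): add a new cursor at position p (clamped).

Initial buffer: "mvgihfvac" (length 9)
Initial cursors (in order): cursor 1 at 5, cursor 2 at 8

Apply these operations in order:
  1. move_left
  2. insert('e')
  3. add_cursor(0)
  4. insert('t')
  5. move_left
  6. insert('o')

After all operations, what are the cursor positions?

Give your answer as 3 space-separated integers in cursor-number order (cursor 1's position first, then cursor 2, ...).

Answer: 8 14 1

Derivation:
After op 1 (move_left): buffer="mvgihfvac" (len 9), cursors c1@4 c2@7, authorship .........
After op 2 (insert('e')): buffer="mvgiehfveac" (len 11), cursors c1@5 c2@9, authorship ....1...2..
After op 3 (add_cursor(0)): buffer="mvgiehfveac" (len 11), cursors c3@0 c1@5 c2@9, authorship ....1...2..
After op 4 (insert('t')): buffer="tmvgiethfvetac" (len 14), cursors c3@1 c1@7 c2@12, authorship 3....11...22..
After op 5 (move_left): buffer="tmvgiethfvetac" (len 14), cursors c3@0 c1@6 c2@11, authorship 3....11...22..
After op 6 (insert('o')): buffer="otmvgieothfveotac" (len 17), cursors c3@1 c1@8 c2@14, authorship 33....111...222..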